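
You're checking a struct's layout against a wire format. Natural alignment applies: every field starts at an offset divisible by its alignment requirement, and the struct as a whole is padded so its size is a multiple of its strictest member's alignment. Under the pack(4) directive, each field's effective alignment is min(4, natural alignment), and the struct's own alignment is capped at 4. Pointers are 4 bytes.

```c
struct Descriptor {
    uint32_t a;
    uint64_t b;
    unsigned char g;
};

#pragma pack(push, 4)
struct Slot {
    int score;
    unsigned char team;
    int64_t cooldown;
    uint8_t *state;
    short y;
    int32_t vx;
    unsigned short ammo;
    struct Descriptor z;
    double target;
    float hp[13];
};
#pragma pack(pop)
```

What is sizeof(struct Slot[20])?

2320

Descriptor: 0..4  a  (4B, 4-aligned); 4..8  -- padding (4B); 8..16  b  (8B, 8-aligned); 16..17  g  (1B, 1-aligned); 17..24  -- tail padding (7B); sizeof = 24, alignof = 8
0..4  score  (4B, 4-aligned)
4..5  team  (1B, 1-aligned)
5..8  -- padding (3B)
8..16  cooldown  (8B, 4-aligned)
16..20  state  (4B, 4-aligned)
20..22  y  (2B, 2-aligned)
22..24  -- padding (2B)
24..28  vx  (4B, 4-aligned)
28..30  ammo  (2B, 2-aligned)
30..32  -- padding (2B)
32..56  z  (24B, 4-aligned)
56..64  target  (8B, 4-aligned)
64..116  hp  (52B, 4-aligned)
sizeof = 116, alignof = 4
array of 20: 20 × 116 = 2320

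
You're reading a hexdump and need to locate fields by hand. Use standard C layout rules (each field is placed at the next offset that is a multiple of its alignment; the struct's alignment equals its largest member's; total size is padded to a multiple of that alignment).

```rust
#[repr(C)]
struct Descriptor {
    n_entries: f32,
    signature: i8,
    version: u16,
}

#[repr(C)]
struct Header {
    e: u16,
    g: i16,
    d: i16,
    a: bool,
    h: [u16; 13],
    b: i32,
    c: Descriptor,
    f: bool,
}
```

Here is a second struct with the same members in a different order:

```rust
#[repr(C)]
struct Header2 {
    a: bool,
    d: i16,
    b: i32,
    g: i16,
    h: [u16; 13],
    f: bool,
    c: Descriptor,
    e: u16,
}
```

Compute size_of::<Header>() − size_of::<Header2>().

0

Descriptor: n_entries at 0 (size 4, align 4) → ends 4; signature at 4 (size 1, align 1) → ends 5; pad 1 to align 2 for version; version at 6 (size 2, align 2) → ends 8; total 8 bytes, alignment 4
e at 0 (size 2, align 2) → ends 2
g at 2 (size 2, align 2) → ends 4
d at 4 (size 2, align 2) → ends 6
a at 6 (size 1, align 1) → ends 7
pad 1 to align 2 for h
h at 8 (size 26, align 2) → ends 34
pad 2 to align 4 for b
b at 36 (size 4, align 4) → ends 40
c at 40 (size 8, align 4) → ends 48
f at 48 (size 1, align 1) → ends 49
tail pad 3 to reach multiple of 4
total 52 bytes, alignment 4
— Header2 —
a at 0 (size 1, align 1) → ends 1
pad 1 to align 2 for d
d at 2 (size 2, align 2) → ends 4
b at 4 (size 4, align 4) → ends 8
g at 8 (size 2, align 2) → ends 10
h at 10 (size 26, align 2) → ends 36
f at 36 (size 1, align 1) → ends 37
pad 3 to align 4 for c
c at 40 (size 8, align 4) → ends 48
e at 48 (size 2, align 2) → ends 50
tail pad 2 to reach multiple of 4
total 52 bytes, alignment 4
52 − 52 = 0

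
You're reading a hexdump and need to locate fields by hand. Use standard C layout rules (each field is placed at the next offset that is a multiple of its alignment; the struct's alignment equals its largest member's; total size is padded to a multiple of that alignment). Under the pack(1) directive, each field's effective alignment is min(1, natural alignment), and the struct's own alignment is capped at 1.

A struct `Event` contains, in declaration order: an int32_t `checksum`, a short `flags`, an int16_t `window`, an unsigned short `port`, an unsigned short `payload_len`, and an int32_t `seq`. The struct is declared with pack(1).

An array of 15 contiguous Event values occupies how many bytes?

checksum at 0 (size 4, align 1) → ends 4
flags at 4 (size 2, align 1) → ends 6
window at 6 (size 2, align 1) → ends 8
port at 8 (size 2, align 1) → ends 10
payload_len at 10 (size 2, align 1) → ends 12
seq at 12 (size 4, align 1) → ends 16
total 16 bytes, alignment 1
array of 15: 15 × 16 = 240

240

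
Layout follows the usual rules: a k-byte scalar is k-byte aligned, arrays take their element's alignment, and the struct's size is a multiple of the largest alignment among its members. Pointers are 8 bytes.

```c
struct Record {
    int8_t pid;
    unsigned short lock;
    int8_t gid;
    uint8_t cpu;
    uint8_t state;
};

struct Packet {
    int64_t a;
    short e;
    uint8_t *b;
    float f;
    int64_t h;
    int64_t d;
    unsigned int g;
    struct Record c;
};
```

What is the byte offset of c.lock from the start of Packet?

54

Record: 0..1  pid  (1B, 1-aligned); 1..2  -- padding (1B); 2..4  lock  (2B, 2-aligned); 4..5  gid  (1B, 1-aligned); 5..6  cpu  (1B, 1-aligned); 6..7  state  (1B, 1-aligned); 7..8  -- tail padding (1B); sizeof = 8, alignof = 2
0..8  a  (8B, 8-aligned)
8..10  e  (2B, 2-aligned)
10..16  -- padding (6B)
16..24  b  (8B, 8-aligned)
24..28  f  (4B, 4-aligned)
28..32  -- padding (4B)
32..40  h  (8B, 8-aligned)
40..48  d  (8B, 8-aligned)
48..52  g  (4B, 4-aligned)
52..60  c  (8B, 2-aligned)
within Record: lock at 2
52 + 2 = 54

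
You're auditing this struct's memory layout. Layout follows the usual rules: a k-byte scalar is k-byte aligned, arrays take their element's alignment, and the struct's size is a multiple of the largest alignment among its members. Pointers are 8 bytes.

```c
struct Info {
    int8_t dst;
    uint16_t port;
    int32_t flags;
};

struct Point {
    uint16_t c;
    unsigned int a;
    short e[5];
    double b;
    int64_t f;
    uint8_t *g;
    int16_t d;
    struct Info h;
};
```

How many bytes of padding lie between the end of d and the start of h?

2

Info: dst at 0 (size 1, align 1) → ends 1; pad 1 to align 2 for port; port at 2 (size 2, align 2) → ends 4; flags at 4 (size 4, align 4) → ends 8; total 8 bytes, alignment 4
c at 0 (size 2, align 2) → ends 2
pad 2 to align 4 for a
a at 4 (size 4, align 4) → ends 8
e at 8 (size 10, align 2) → ends 18
pad 6 to align 8 for b
b at 24 (size 8, align 8) → ends 32
f at 32 (size 8, align 8) → ends 40
g at 40 (size 8, align 8) → ends 48
d at 48 (size 2, align 2) → ends 50
pad 2 to align 4 for h
h at 52 (size 8, align 4) → ends 60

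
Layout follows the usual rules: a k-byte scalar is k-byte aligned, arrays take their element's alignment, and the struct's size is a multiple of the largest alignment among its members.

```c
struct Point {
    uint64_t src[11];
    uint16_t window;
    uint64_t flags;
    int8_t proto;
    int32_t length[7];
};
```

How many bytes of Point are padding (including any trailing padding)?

@0: src [88B, align 8] → 88
@88: window [2B, align 2] → 90
+6 pad (align 8)
@96: flags [8B, align 8] → 104
@104: proto [1B, align 1] → 105
+3 pad (align 4)
@108: length [28B, align 4] → 136
size 136, align 8
data bytes 127, size 136 → padding 9

9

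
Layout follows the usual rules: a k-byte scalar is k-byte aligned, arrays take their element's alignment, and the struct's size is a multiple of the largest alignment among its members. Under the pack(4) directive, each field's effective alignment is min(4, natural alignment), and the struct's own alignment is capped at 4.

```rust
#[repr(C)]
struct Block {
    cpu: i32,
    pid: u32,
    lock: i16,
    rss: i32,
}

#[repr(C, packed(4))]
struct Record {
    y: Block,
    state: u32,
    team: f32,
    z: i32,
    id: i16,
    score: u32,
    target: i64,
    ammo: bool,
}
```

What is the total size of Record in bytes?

Block: @0: cpu [4B, align 4] → 4; @4: pid [4B, align 4] → 8; @8: lock [2B, align 2] → 10; +2 pad (align 4); @12: rss [4B, align 4] → 16; size 16, align 4
@0: y [16B, align 4] → 16
@16: state [4B, align 4] → 20
@20: team [4B, align 4] → 24
@24: z [4B, align 4] → 28
@28: id [2B, align 2] → 30
+2 pad (align 4)
@32: score [4B, align 4] → 36
@36: target [8B, align 4] → 44
@44: ammo [1B, align 1] → 45
+3 tail pad (align 4)
size 48, align 4

48 bytes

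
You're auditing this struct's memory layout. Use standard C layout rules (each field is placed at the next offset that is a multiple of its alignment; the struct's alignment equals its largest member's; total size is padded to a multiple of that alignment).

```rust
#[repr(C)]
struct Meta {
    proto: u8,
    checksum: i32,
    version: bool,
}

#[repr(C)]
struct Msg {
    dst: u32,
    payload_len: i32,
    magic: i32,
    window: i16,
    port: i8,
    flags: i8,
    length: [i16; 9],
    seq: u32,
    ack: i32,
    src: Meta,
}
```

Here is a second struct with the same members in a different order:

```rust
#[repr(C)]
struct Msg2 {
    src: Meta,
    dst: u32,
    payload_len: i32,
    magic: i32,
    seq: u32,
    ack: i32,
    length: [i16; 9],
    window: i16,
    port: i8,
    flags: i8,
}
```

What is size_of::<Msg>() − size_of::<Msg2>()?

0

Meta: @0: proto [1B, align 1] → 1; +3 pad (align 4); @4: checksum [4B, align 4] → 8; @8: version [1B, align 1] → 9; +3 tail pad (align 4); size 12, align 4
@0: dst [4B, align 4] → 4
@4: payload_len [4B, align 4] → 8
@8: magic [4B, align 4] → 12
@12: window [2B, align 2] → 14
@14: port [1B, align 1] → 15
@15: flags [1B, align 1] → 16
@16: length [18B, align 2] → 34
+2 pad (align 4)
@36: seq [4B, align 4] → 40
@40: ack [4B, align 4] → 44
@44: src [12B, align 4] → 56
size 56, align 4
— Msg2 —
@0: src [12B, align 4] → 12
@12: dst [4B, align 4] → 16
@16: payload_len [4B, align 4] → 20
@20: magic [4B, align 4] → 24
@24: seq [4B, align 4] → 28
@28: ack [4B, align 4] → 32
@32: length [18B, align 2] → 50
@50: window [2B, align 2] → 52
@52: port [1B, align 1] → 53
@53: flags [1B, align 1] → 54
+2 tail pad (align 4)
size 56, align 4
56 − 56 = 0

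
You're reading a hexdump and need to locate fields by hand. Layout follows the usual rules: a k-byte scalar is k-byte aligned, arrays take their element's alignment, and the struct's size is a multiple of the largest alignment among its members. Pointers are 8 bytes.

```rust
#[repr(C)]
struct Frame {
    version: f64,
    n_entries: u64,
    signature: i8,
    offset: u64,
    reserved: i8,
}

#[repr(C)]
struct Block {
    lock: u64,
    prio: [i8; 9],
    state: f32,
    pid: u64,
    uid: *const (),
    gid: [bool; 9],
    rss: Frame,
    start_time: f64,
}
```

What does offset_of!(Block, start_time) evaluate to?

Frame: version at 0 (size 8, align 8) → ends 8; n_entries at 8 (size 8, align 8) → ends 16; signature at 16 (size 1, align 1) → ends 17; pad 7 to align 8 for offset; offset at 24 (size 8, align 8) → ends 32; reserved at 32 (size 1, align 1) → ends 33; tail pad 7 to reach multiple of 8; total 40 bytes, alignment 8
lock at 0 (size 8, align 8) → ends 8
prio at 8 (size 9, align 1) → ends 17
pad 3 to align 4 for state
state at 20 (size 4, align 4) → ends 24
pid at 24 (size 8, align 8) → ends 32
uid at 32 (size 8, align 8) → ends 40
gid at 40 (size 9, align 1) → ends 49
pad 7 to align 8 for rss
rss at 56 (size 40, align 8) → ends 96
start_time at 96 (size 8, align 8) → ends 104

96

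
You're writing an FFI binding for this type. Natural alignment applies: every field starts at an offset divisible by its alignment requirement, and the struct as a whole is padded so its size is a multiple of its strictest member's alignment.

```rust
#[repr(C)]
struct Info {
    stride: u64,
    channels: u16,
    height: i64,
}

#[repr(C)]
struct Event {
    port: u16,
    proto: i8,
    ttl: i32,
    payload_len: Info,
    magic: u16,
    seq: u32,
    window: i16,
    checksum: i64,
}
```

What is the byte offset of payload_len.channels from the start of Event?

Info: @0: stride [8B, align 8] → 8; @8: channels [2B, align 2] → 10; +6 pad (align 8); @16: height [8B, align 8] → 24; size 24, align 8
@0: port [2B, align 2] → 2
@2: proto [1B, align 1] → 3
+1 pad (align 4)
@4: ttl [4B, align 4] → 8
@8: payload_len [24B, align 8] → 32
within Info: channels at 8
8 + 8 = 16

16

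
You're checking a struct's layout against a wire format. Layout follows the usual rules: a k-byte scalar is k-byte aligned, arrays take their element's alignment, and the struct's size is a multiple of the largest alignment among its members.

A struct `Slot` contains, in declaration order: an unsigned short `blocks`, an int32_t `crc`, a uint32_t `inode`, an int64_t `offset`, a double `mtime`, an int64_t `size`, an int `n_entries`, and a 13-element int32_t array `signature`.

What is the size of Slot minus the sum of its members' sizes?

0..2  blocks  (2B, 2-aligned)
2..4  -- padding (2B)
4..8  crc  (4B, 4-aligned)
8..12  inode  (4B, 4-aligned)
12..16  -- padding (4B)
16..24  offset  (8B, 8-aligned)
24..32  mtime  (8B, 8-aligned)
32..40  size  (8B, 8-aligned)
40..44  n_entries  (4B, 4-aligned)
44..96  signature  (52B, 4-aligned)
sizeof = 96, alignof = 8
data bytes 90, size 96 → padding 6

6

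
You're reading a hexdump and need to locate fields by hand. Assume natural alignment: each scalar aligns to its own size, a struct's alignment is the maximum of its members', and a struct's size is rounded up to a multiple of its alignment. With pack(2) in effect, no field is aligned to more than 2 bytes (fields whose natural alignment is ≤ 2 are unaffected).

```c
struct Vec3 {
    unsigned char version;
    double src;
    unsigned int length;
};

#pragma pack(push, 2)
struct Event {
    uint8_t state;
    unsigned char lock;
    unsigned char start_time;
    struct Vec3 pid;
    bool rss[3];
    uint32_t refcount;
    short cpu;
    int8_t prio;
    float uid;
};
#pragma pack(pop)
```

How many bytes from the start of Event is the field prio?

Vec3: @0: version [1B, align 1] → 1; +7 pad (align 8); @8: src [8B, align 8] → 16; @16: length [4B, align 4] → 20; +4 tail pad (align 8); size 24, align 8
@0: state [1B, align 1] → 1
@1: lock [1B, align 1] → 2
@2: start_time [1B, align 1] → 3
+1 pad (align 2)
@4: pid [24B, align 2] → 28
@28: rss [3B, align 1] → 31
+1 pad (align 2)
@32: refcount [4B, align 2] → 36
@36: cpu [2B, align 2] → 38
@38: prio [1B, align 1] → 39

38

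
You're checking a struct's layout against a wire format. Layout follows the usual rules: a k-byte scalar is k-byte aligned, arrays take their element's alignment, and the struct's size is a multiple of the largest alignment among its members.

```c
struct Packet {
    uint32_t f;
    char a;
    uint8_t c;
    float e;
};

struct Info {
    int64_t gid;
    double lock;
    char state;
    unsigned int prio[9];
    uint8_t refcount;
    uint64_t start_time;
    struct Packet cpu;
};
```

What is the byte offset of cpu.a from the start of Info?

Packet: 0..4  f  (4B, 4-aligned); 4..5  a  (1B, 1-aligned); 5..6  c  (1B, 1-aligned); 6..8  -- padding (2B); 8..12  e  (4B, 4-aligned); sizeof = 12, alignof = 4
0..8  gid  (8B, 8-aligned)
8..16  lock  (8B, 8-aligned)
16..17  state  (1B, 1-aligned)
17..20  -- padding (3B)
20..56  prio  (36B, 4-aligned)
56..57  refcount  (1B, 1-aligned)
57..64  -- padding (7B)
64..72  start_time  (8B, 8-aligned)
72..84  cpu  (12B, 4-aligned)
within Packet: a at 4
72 + 4 = 76

76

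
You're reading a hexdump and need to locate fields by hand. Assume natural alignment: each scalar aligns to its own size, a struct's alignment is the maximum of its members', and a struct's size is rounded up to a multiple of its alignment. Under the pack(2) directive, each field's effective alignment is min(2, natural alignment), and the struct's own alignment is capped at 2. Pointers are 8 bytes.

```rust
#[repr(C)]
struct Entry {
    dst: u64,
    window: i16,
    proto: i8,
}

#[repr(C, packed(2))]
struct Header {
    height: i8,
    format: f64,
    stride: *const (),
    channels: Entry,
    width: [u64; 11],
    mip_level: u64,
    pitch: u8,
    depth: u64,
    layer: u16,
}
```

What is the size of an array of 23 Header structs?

Entry: @0: dst [8B, align 8] → 8; @8: window [2B, align 2] → 10; @10: proto [1B, align 1] → 11; +5 tail pad (align 8); size 16, align 8
@0: height [1B, align 1] → 1
+1 pad (align 2)
@2: format [8B, align 2] → 10
@10: stride [8B, align 2] → 18
@18: channels [16B, align 2] → 34
@34: width [88B, align 2] → 122
@122: mip_level [8B, align 2] → 130
@130: pitch [1B, align 1] → 131
+1 pad (align 2)
@132: depth [8B, align 2] → 140
@140: layer [2B, align 2] → 142
size 142, align 2
array of 23: 23 × 142 = 3266

3266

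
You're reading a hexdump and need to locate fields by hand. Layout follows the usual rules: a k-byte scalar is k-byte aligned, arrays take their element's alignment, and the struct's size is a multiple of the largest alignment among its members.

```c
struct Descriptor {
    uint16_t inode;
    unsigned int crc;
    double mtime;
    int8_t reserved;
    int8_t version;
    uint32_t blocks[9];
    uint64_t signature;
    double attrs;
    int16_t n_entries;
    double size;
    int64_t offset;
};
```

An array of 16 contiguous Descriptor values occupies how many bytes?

1536

0..2  inode  (2B, 2-aligned)
2..4  -- padding (2B)
4..8  crc  (4B, 4-aligned)
8..16  mtime  (8B, 8-aligned)
16..17  reserved  (1B, 1-aligned)
17..18  version  (1B, 1-aligned)
18..20  -- padding (2B)
20..56  blocks  (36B, 4-aligned)
56..64  signature  (8B, 8-aligned)
64..72  attrs  (8B, 8-aligned)
72..74  n_entries  (2B, 2-aligned)
74..80  -- padding (6B)
80..88  size  (8B, 8-aligned)
88..96  offset  (8B, 8-aligned)
sizeof = 96, alignof = 8
array of 16: 16 × 96 = 1536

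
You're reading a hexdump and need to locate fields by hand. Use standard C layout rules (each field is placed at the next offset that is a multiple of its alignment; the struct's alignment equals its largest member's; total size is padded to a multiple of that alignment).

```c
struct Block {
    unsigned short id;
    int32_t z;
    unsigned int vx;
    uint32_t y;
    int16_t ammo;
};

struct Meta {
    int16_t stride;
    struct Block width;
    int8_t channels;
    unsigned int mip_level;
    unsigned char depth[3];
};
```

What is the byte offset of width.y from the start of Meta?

16

Block: 0..2  id  (2B, 2-aligned); 2..4  -- padding (2B); 4..8  z  (4B, 4-aligned); 8..12  vx  (4B, 4-aligned); 12..16  y  (4B, 4-aligned); 16..18  ammo  (2B, 2-aligned); 18..20  -- tail padding (2B); sizeof = 20, alignof = 4
0..2  stride  (2B, 2-aligned)
2..4  -- padding (2B)
4..24  width  (20B, 4-aligned)
within Block: y at 12
4 + 12 = 16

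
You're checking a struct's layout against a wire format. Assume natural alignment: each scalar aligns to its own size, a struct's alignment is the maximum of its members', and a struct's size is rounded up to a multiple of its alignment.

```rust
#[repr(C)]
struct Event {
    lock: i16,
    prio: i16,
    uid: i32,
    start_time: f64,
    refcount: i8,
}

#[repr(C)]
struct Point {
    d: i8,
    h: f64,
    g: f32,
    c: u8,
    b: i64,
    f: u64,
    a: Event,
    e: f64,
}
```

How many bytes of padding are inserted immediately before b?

3

Event: 0..2  lock  (2B, 2-aligned); 2..4  prio  (2B, 2-aligned); 4..8  uid  (4B, 4-aligned); 8..16  start_time  (8B, 8-aligned); 16..17  refcount  (1B, 1-aligned); 17..24  -- tail padding (7B); sizeof = 24, alignof = 8
0..1  d  (1B, 1-aligned)
1..8  -- padding (7B)
8..16  h  (8B, 8-aligned)
16..20  g  (4B, 4-aligned)
20..21  c  (1B, 1-aligned)
21..24  -- padding (3B)
24..32  b  (8B, 8-aligned)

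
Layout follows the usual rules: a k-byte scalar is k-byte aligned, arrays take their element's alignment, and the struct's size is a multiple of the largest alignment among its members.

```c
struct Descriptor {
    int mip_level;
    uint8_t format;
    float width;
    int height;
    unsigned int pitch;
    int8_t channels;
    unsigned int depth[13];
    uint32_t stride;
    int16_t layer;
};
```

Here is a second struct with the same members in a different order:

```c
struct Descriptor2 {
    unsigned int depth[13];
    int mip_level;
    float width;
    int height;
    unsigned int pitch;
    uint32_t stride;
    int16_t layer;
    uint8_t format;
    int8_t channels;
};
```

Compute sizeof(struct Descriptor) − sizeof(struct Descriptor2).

8

mip_level at 0 (size 4, align 4) → ends 4
format at 4 (size 1, align 1) → ends 5
pad 3 to align 4 for width
width at 8 (size 4, align 4) → ends 12
height at 12 (size 4, align 4) → ends 16
pitch at 16 (size 4, align 4) → ends 20
channels at 20 (size 1, align 1) → ends 21
pad 3 to align 4 for depth
depth at 24 (size 52, align 4) → ends 76
stride at 76 (size 4, align 4) → ends 80
layer at 80 (size 2, align 2) → ends 82
tail pad 2 to reach multiple of 4
total 84 bytes, alignment 4
— Descriptor2 —
depth at 0 (size 52, align 4) → ends 52
mip_level at 52 (size 4, align 4) → ends 56
width at 56 (size 4, align 4) → ends 60
height at 60 (size 4, align 4) → ends 64
pitch at 64 (size 4, align 4) → ends 68
stride at 68 (size 4, align 4) → ends 72
layer at 72 (size 2, align 2) → ends 74
format at 74 (size 1, align 1) → ends 75
channels at 75 (size 1, align 1) → ends 76
total 76 bytes, alignment 4
84 − 76 = 8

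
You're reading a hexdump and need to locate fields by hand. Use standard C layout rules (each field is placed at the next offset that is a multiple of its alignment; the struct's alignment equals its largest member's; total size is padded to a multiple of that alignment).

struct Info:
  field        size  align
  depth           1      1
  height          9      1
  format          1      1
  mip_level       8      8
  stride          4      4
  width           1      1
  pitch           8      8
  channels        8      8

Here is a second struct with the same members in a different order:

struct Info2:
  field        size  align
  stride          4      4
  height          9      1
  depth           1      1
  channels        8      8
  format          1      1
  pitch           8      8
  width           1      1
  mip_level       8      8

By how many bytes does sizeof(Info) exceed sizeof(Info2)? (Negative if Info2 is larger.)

-8

0..1  depth  (1B, 1-aligned)
1..10  height  (9B, 1-aligned)
10..11  format  (1B, 1-aligned)
11..16  -- padding (5B)
16..24  mip_level  (8B, 8-aligned)
24..28  stride  (4B, 4-aligned)
28..29  width  (1B, 1-aligned)
29..32  -- padding (3B)
32..40  pitch  (8B, 8-aligned)
40..48  channels  (8B, 8-aligned)
sizeof = 48, alignof = 8
— Info2 —
0..4  stride  (4B, 4-aligned)
4..13  height  (9B, 1-aligned)
13..14  depth  (1B, 1-aligned)
14..16  -- padding (2B)
16..24  channels  (8B, 8-aligned)
24..25  format  (1B, 1-aligned)
25..32  -- padding (7B)
32..40  pitch  (8B, 8-aligned)
40..41  width  (1B, 1-aligned)
41..48  -- padding (7B)
48..56  mip_level  (8B, 8-aligned)
sizeof = 56, alignof = 8
48 − 56 = -8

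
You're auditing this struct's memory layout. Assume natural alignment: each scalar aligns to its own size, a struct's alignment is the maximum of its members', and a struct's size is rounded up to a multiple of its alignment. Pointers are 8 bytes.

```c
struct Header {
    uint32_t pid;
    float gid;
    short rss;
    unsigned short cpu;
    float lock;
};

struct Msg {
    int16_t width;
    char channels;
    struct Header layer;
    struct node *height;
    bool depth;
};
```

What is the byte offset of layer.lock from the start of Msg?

16

Header: @0: pid [4B, align 4] → 4; @4: gid [4B, align 4] → 8; @8: rss [2B, align 2] → 10; @10: cpu [2B, align 2] → 12; @12: lock [4B, align 4] → 16; size 16, align 4
@0: width [2B, align 2] → 2
@2: channels [1B, align 1] → 3
+1 pad (align 4)
@4: layer [16B, align 4] → 20
within Header: lock at 12
4 + 12 = 16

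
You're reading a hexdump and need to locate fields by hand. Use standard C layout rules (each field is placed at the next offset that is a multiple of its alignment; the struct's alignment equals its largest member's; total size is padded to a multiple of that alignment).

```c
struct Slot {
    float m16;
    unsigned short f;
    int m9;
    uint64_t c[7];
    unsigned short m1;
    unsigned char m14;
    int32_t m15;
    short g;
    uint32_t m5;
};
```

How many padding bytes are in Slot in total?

9

@0: m16 [4B, align 4] → 4
@4: f [2B, align 2] → 6
+2 pad (align 4)
@8: m9 [4B, align 4] → 12
+4 pad (align 8)
@16: c [56B, align 8] → 72
@72: m1 [2B, align 2] → 74
@74: m14 [1B, align 1] → 75
+1 pad (align 4)
@76: m15 [4B, align 4] → 80
@80: g [2B, align 2] → 82
+2 pad (align 4)
@84: m5 [4B, align 4] → 88
size 88, align 8
data bytes 79, size 88 → padding 9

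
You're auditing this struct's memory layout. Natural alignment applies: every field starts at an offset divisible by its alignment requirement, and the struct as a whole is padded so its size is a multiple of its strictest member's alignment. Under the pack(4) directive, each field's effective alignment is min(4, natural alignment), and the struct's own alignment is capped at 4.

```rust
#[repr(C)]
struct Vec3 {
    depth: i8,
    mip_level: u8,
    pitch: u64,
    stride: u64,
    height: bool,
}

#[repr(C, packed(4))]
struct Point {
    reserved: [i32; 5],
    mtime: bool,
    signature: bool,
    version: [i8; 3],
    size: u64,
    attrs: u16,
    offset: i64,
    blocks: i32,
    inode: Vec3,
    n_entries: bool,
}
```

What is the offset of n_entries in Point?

84

Vec3: 0..1  depth  (1B, 1-aligned); 1..2  mip_level  (1B, 1-aligned); 2..8  -- padding (6B); 8..16  pitch  (8B, 8-aligned); 16..24  stride  (8B, 8-aligned); 24..25  height  (1B, 1-aligned); 25..32  -- tail padding (7B); sizeof = 32, alignof = 8
0..20  reserved  (20B, 4-aligned)
20..21  mtime  (1B, 1-aligned)
21..22  signature  (1B, 1-aligned)
22..25  version  (3B, 1-aligned)
25..28  -- padding (3B)
28..36  size  (8B, 4-aligned)
36..38  attrs  (2B, 2-aligned)
38..40  -- padding (2B)
40..48  offset  (8B, 4-aligned)
48..52  blocks  (4B, 4-aligned)
52..84  inode  (32B, 4-aligned)
84..85  n_entries  (1B, 1-aligned)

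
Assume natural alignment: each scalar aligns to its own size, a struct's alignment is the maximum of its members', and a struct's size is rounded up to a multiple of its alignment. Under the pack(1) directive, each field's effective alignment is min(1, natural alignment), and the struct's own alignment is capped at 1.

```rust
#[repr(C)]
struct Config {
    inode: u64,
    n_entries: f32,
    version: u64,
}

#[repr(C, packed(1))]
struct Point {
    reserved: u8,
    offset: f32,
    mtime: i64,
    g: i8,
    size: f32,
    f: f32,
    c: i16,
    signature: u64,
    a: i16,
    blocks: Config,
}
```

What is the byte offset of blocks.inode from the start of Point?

34

Config: @0: inode [8B, align 8] → 8; @8: n_entries [4B, align 4] → 12; +4 pad (align 8); @16: version [8B, align 8] → 24; size 24, align 8
@0: reserved [1B, align 1] → 1
@1: offset [4B, align 1] → 5
@5: mtime [8B, align 1] → 13
@13: g [1B, align 1] → 14
@14: size [4B, align 1] → 18
@18: f [4B, align 1] → 22
@22: c [2B, align 1] → 24
@24: signature [8B, align 1] → 32
@32: a [2B, align 1] → 34
@34: blocks [24B, align 1] → 58
within Config: inode at 0
34 + 0 = 34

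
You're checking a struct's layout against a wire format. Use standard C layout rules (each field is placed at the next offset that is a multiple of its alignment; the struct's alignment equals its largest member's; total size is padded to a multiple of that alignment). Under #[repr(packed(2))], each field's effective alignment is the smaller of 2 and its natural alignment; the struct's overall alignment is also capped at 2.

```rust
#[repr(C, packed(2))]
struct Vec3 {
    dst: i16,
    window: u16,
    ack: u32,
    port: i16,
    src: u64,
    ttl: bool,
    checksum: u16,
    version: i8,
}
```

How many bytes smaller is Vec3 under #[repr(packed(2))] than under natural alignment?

8

natural layout:
  0..2  dst  (2B, 2-aligned)
  2..4  window  (2B, 2-aligned)
  4..8  ack  (4B, 4-aligned)
  8..10  port  (2B, 2-aligned)
  10..16  -- padding (6B)
  16..24  src  (8B, 8-aligned)
  24..25  ttl  (1B, 1-aligned)
  25..26  -- padding (1B)
  26..28  checksum  (2B, 2-aligned)
  28..29  version  (1B, 1-aligned)
  29..32  -- tail padding (3B)
  sizeof = 32, alignof = 8
packed(2) layout:
  0..2  dst  (2B, 2-aligned)
  2..4  window  (2B, 2-aligned)
  4..8  ack  (4B, 2-aligned)
  8..10  port  (2B, 2-aligned)
  10..18  src  (8B, 2-aligned)
  18..19  ttl  (1B, 1-aligned)
  19..20  -- padding (1B)
  20..22  checksum  (2B, 2-aligned)
  22..23  version  (1B, 1-aligned)
  23..24  -- tail padding (1B)
  sizeof = 24, alignof = 2
32 − 24 = 8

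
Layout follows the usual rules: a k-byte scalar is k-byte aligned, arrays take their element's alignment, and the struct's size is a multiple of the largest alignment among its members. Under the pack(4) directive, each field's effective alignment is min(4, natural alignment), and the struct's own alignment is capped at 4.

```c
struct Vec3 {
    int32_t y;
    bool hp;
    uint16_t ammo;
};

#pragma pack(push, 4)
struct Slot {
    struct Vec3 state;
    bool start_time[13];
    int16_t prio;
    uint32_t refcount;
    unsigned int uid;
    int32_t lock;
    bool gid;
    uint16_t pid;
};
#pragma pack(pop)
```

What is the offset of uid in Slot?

Vec3: y at 0 (size 4, align 4) → ends 4; hp at 4 (size 1, align 1) → ends 5; pad 1 to align 2 for ammo; ammo at 6 (size 2, align 2) → ends 8; total 8 bytes, alignment 4
state at 0 (size 8, align 4) → ends 8
start_time at 8 (size 13, align 1) → ends 21
pad 1 to align 2 for prio
prio at 22 (size 2, align 2) → ends 24
refcount at 24 (size 4, align 4) → ends 28
uid at 28 (size 4, align 4) → ends 32

28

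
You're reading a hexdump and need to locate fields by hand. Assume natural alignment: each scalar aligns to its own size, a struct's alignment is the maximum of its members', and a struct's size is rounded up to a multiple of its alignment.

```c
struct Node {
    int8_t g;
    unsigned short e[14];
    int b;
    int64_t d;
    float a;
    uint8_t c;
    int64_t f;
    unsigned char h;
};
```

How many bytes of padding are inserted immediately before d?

4

@0: g [1B, align 1] → 1
+1 pad (align 2)
@2: e [28B, align 2] → 30
+2 pad (align 4)
@32: b [4B, align 4] → 36
+4 pad (align 8)
@40: d [8B, align 8] → 48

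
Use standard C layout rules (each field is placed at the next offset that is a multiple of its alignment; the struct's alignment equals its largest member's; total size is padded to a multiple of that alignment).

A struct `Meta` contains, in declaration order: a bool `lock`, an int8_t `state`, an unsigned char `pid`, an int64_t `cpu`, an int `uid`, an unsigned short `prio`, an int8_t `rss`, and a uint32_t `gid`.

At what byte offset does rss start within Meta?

@0: lock [1B, align 1] → 1
@1: state [1B, align 1] → 2
@2: pid [1B, align 1] → 3
+5 pad (align 8)
@8: cpu [8B, align 8] → 16
@16: uid [4B, align 4] → 20
@20: prio [2B, align 2] → 22
@22: rss [1B, align 1] → 23

22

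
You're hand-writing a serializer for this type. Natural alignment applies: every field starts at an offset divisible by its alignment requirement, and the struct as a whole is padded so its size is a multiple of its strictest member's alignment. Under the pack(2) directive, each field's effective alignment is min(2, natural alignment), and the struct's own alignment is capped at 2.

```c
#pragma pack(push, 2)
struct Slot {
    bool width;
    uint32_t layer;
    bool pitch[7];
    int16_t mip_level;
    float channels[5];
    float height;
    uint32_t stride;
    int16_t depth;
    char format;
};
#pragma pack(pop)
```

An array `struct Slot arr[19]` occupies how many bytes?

@0: width [1B, align 1] → 1
+1 pad (align 2)
@2: layer [4B, align 2] → 6
@6: pitch [7B, align 1] → 13
+1 pad (align 2)
@14: mip_level [2B, align 2] → 16
@16: channels [20B, align 2] → 36
@36: height [4B, align 2] → 40
@40: stride [4B, align 2] → 44
@44: depth [2B, align 2] → 46
@46: format [1B, align 1] → 47
+1 tail pad (align 2)
size 48, align 2
array of 19: 19 × 48 = 912

912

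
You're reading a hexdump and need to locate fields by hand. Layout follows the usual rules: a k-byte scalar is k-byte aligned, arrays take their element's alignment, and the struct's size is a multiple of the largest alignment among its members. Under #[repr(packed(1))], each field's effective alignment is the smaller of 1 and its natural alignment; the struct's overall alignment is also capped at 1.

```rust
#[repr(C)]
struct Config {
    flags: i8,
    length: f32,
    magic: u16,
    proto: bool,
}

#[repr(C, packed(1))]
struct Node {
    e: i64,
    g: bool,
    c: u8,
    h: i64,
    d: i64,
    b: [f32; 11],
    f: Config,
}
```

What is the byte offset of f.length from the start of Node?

74

Config: 0..1  flags  (1B, 1-aligned); 1..4  -- padding (3B); 4..8  length  (4B, 4-aligned); 8..10  magic  (2B, 2-aligned); 10..11  proto  (1B, 1-aligned); 11..12  -- tail padding (1B); sizeof = 12, alignof = 4
0..8  e  (8B, 1-aligned)
8..9  g  (1B, 1-aligned)
9..10  c  (1B, 1-aligned)
10..18  h  (8B, 1-aligned)
18..26  d  (8B, 1-aligned)
26..70  b  (44B, 1-aligned)
70..82  f  (12B, 1-aligned)
within Config: length at 4
70 + 4 = 74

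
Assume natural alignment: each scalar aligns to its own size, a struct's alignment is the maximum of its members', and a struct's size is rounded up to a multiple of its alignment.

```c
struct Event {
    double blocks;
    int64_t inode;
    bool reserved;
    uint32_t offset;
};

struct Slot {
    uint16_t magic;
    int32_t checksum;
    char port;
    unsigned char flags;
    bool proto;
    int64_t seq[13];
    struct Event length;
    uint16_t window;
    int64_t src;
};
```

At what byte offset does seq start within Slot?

16

Event: blocks at 0 (size 8, align 8) → ends 8; inode at 8 (size 8, align 8) → ends 16; reserved at 16 (size 1, align 1) → ends 17; pad 3 to align 4 for offset; offset at 20 (size 4, align 4) → ends 24; total 24 bytes, alignment 8
magic at 0 (size 2, align 2) → ends 2
pad 2 to align 4 for checksum
checksum at 4 (size 4, align 4) → ends 8
port at 8 (size 1, align 1) → ends 9
flags at 9 (size 1, align 1) → ends 10
proto at 10 (size 1, align 1) → ends 11
pad 5 to align 8 for seq
seq at 16 (size 104, align 8) → ends 120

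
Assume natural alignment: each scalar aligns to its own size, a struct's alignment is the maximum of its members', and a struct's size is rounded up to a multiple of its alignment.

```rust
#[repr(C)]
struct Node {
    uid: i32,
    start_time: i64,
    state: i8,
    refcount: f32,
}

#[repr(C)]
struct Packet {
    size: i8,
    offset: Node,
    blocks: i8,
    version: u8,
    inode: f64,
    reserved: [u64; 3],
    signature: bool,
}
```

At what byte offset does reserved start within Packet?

Node: @0: uid [4B, align 4] → 4; +4 pad (align 8); @8: start_time [8B, align 8] → 16; @16: state [1B, align 1] → 17; +3 pad (align 4); @20: refcount [4B, align 4] → 24; size 24, align 8
@0: size [1B, align 1] → 1
+7 pad (align 8)
@8: offset [24B, align 8] → 32
@32: blocks [1B, align 1] → 33
@33: version [1B, align 1] → 34
+6 pad (align 8)
@40: inode [8B, align 8] → 48
@48: reserved [24B, align 8] → 72

48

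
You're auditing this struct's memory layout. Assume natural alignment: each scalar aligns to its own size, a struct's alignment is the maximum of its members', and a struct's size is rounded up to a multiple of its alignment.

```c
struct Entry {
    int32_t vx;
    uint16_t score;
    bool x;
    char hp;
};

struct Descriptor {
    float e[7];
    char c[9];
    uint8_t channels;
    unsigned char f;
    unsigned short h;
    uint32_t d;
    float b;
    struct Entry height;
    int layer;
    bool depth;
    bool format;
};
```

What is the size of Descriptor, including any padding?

68

Entry: 0..4  vx  (4B, 4-aligned); 4..6  score  (2B, 2-aligned); 6..7  x  (1B, 1-aligned); 7..8  hp  (1B, 1-aligned); sizeof = 8, alignof = 4
0..28  e  (28B, 4-aligned)
28..37  c  (9B, 1-aligned)
37..38  channels  (1B, 1-aligned)
38..39  f  (1B, 1-aligned)
39..40  -- padding (1B)
40..42  h  (2B, 2-aligned)
42..44  -- padding (2B)
44..48  d  (4B, 4-aligned)
48..52  b  (4B, 4-aligned)
52..60  height  (8B, 4-aligned)
60..64  layer  (4B, 4-aligned)
64..65  depth  (1B, 1-aligned)
65..66  format  (1B, 1-aligned)
66..68  -- tail padding (2B)
sizeof = 68, alignof = 4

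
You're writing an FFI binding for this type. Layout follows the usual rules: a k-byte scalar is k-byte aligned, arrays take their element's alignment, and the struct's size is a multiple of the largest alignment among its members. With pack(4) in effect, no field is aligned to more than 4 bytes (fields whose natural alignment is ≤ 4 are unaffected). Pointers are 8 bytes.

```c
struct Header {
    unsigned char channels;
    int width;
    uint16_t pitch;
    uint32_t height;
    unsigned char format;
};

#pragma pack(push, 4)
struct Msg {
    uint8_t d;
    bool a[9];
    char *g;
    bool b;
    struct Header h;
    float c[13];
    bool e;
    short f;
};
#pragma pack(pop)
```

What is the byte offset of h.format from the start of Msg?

40

Header: @0: channels [1B, align 1] → 1; +3 pad (align 4); @4: width [4B, align 4] → 8; @8: pitch [2B, align 2] → 10; +2 pad (align 4); @12: height [4B, align 4] → 16; @16: format [1B, align 1] → 17; +3 tail pad (align 4); size 20, align 4
@0: d [1B, align 1] → 1
@1: a [9B, align 1] → 10
+2 pad (align 4)
@12: g [8B, align 4] → 20
@20: b [1B, align 1] → 21
+3 pad (align 4)
@24: h [20B, align 4] → 44
within Header: format at 16
24 + 16 = 40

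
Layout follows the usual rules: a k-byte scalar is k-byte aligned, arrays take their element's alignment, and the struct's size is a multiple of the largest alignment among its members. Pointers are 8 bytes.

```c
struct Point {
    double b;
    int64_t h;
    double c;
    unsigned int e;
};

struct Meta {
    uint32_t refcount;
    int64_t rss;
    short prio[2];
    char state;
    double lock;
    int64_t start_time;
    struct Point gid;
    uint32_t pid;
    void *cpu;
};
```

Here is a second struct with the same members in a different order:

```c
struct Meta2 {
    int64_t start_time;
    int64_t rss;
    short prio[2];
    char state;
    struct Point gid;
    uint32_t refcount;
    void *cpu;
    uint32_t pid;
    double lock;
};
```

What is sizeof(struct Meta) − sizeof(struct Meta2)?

0

Point: @0: b [8B, align 8] → 8; @8: h [8B, align 8] → 16; @16: c [8B, align 8] → 24; @24: e [4B, align 4] → 28; +4 tail pad (align 8); size 32, align 8
@0: refcount [4B, align 4] → 4
+4 pad (align 8)
@8: rss [8B, align 8] → 16
@16: prio [4B, align 2] → 20
@20: state [1B, align 1] → 21
+3 pad (align 8)
@24: lock [8B, align 8] → 32
@32: start_time [8B, align 8] → 40
@40: gid [32B, align 8] → 72
@72: pid [4B, align 4] → 76
+4 pad (align 8)
@80: cpu [8B, align 8] → 88
size 88, align 8
— Meta2 —
@0: start_time [8B, align 8] → 8
@8: rss [8B, align 8] → 16
@16: prio [4B, align 2] → 20
@20: state [1B, align 1] → 21
+3 pad (align 8)
@24: gid [32B, align 8] → 56
@56: refcount [4B, align 4] → 60
+4 pad (align 8)
@64: cpu [8B, align 8] → 72
@72: pid [4B, align 4] → 76
+4 pad (align 8)
@80: lock [8B, align 8] → 88
size 88, align 8
88 − 88 = 0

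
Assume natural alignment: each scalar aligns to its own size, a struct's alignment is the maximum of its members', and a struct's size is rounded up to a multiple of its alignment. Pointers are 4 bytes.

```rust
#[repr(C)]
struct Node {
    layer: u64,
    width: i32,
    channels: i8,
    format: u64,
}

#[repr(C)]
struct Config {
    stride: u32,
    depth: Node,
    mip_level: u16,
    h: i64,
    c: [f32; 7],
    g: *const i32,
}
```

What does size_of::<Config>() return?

Node: @0: layer [8B, align 8] → 8; @8: width [4B, align 4] → 12; @12: channels [1B, align 1] → 13; +3 pad (align 8); @16: format [8B, align 8] → 24; size 24, align 8
@0: stride [4B, align 4] → 4
+4 pad (align 8)
@8: depth [24B, align 8] → 32
@32: mip_level [2B, align 2] → 34
+6 pad (align 8)
@40: h [8B, align 8] → 48
@48: c [28B, align 4] → 76
@76: g [4B, align 4] → 80
size 80, align 8

80 bytes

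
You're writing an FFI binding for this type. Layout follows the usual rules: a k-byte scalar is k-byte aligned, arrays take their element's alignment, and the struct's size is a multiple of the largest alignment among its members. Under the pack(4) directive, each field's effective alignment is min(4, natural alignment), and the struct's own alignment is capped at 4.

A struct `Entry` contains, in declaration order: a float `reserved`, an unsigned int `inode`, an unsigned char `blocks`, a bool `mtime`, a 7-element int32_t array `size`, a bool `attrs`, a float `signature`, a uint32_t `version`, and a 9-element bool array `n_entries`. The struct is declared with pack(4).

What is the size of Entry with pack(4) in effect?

64

@0: reserved [4B, align 4] → 4
@4: inode [4B, align 4] → 8
@8: blocks [1B, align 1] → 9
@9: mtime [1B, align 1] → 10
+2 pad (align 4)
@12: size [28B, align 4] → 40
@40: attrs [1B, align 1] → 41
+3 pad (align 4)
@44: signature [4B, align 4] → 48
@48: version [4B, align 4] → 52
@52: n_entries [9B, align 1] → 61
+3 tail pad (align 4)
size 64, align 4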